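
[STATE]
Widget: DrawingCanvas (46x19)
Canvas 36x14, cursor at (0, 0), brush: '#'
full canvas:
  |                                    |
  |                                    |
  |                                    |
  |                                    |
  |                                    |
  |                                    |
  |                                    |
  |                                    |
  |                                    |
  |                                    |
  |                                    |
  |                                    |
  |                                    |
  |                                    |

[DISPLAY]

+                                             
                                              
                                              
                                              
                                              
                                              
                                              
                                              
                                              
                                              
                                              
                                              
                                              
                                              
                                              
                                              
                                              
                                              
                                              


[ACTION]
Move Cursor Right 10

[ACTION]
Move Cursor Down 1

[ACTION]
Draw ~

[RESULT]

                                              
          ~                                   
                                              
                                              
                                              
                                              
                                              
                                              
                                              
                                              
                                              
                                              
                                              
                                              
                                              
                                              
                                              
                                              
                                              


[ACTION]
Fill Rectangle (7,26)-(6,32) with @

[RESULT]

                                              
          ~                                   
                                              
                                              
                                              
                                              
                          @@@@@@@             
                          @@@@@@@             
                                              
                                              
                                              
                                              
                                              
                                              
                                              
                                              
                                              
                                              
                                              


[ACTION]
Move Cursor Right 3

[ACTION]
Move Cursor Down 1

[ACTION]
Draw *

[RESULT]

                                              
          ~                                   
             *                                
                                              
                                              
                                              
                          @@@@@@@             
                          @@@@@@@             
                                              
                                              
                                              
                                              
                                              
                                              
                                              
                                              
                                              
                                              
                                              


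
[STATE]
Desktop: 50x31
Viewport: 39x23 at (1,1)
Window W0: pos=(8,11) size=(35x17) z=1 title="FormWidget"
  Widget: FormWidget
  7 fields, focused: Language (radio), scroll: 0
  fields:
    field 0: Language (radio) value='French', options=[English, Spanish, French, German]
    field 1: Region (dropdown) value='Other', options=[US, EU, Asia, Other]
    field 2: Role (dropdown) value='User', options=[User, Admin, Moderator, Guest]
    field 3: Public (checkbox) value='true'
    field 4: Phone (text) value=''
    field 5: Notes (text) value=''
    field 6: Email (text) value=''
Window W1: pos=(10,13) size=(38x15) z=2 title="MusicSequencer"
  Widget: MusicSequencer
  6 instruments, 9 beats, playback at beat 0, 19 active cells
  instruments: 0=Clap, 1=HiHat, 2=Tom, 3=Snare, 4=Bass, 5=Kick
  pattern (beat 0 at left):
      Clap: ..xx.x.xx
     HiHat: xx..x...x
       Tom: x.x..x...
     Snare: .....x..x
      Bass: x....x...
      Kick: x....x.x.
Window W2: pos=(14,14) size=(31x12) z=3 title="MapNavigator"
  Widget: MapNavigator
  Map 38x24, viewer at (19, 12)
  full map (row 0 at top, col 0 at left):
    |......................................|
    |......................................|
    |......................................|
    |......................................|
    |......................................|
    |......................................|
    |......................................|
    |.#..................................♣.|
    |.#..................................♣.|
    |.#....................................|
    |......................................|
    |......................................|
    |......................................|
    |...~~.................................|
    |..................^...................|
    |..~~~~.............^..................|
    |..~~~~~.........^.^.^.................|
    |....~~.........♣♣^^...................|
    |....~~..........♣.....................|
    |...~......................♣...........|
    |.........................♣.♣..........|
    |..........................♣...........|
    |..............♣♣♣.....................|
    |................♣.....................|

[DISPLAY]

                                       
                                       
                                       
                                       
                                       
                                       
                                       
                                       
                                       
                                       
       ┏━━━━━━━━━━━━━━━━━━━━━━━━━━━━━━━
       ┃ FormWidget                    
       ┠─┏━━━━━━━━━━━━━━━━━━━━━━━━━━━━━
       ┃>┃ Mu┏━━━━━━━━━━━━━━━━━━━━━━━━━
       ┃ ┠───┃ MapNavigator            
       ┃ ┃   ┠─────────────────────────
       ┃ ┃  C┃.........................
       ┃ ┃ Hi┃.........................
       ┃ ┃   ┃.........................
       ┃ ┃ Sn┃.........................
       ┃ ┃  B┃..............@..........
       ┃ ┃  K┃.........................
       ┃ ┃   ┃.............^...........


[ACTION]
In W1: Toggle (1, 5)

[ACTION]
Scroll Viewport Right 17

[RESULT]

                                       
                                       
                                       
                                       
                                       
                                       
                                       
                                       
                                       
                                       
━━━━━━━━━━━━━━━━━━━━━━━━━━━━━━━┓       
ormWidget                      ┃       
━━━━━━━━━━━━━━━━━━━━━━━━━━━━━━━━━━━━┓  
 Mu┏━━━━━━━━━━━━━━━━━━━━━━━━━━━━━┓  ┃  
───┃ MapNavigator                ┃──┨  
   ┠─────────────────────────────┨  ┃  
  C┃.............................┃  ┃  
 Hi┃.............................┃  ┃  
   ┃.............................┃  ┃  
 Sn┃.............................┃  ┃  
  B┃..............@..............┃  ┃  
  K┃.............................┃  ┃  
   ┃.............^...............┃  ┃  


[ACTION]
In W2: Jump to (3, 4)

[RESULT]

                                       
                                       
                                       
                                       
                                       
                                       
                                       
                                       
                                       
                                       
━━━━━━━━━━━━━━━━━━━━━━━━━━━━━━━┓       
ormWidget                      ┃       
━━━━━━━━━━━━━━━━━━━━━━━━━━━━━━━━━━━━┓  
 Mu┏━━━━━━━━━━━━━━━━━━━━━━━━━━━━━┓  ┃  
───┃ MapNavigator                ┃──┨  
   ┠─────────────────────────────┨  ┃  
  C┃           ..................┃  ┃  
 Hi┃           ..................┃  ┃  
   ┃           ..................┃  ┃  
 Sn┃           ..................┃  ┃  
  B┃           ...@..............┃  ┃  
  K┃           ..................┃  ┃  
   ┃           ..................┃  ┃  


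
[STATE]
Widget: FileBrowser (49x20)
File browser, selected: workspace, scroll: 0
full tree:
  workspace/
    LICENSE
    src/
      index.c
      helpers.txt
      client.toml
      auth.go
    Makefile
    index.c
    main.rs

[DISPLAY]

> [-] workspace/                                 
    LICENSE                                      
    [+] src/                                     
    Makefile                                     
    index.c                                      
    main.rs                                      
                                                 
                                                 
                                                 
                                                 
                                                 
                                                 
                                                 
                                                 
                                                 
                                                 
                                                 
                                                 
                                                 
                                                 


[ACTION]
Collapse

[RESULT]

> [+] workspace/                                 
                                                 
                                                 
                                                 
                                                 
                                                 
                                                 
                                                 
                                                 
                                                 
                                                 
                                                 
                                                 
                                                 
                                                 
                                                 
                                                 
                                                 
                                                 
                                                 


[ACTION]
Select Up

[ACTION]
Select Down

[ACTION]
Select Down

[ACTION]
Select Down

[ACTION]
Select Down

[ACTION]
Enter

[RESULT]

> [-] workspace/                                 
    LICENSE                                      
    [+] src/                                     
    Makefile                                     
    index.c                                      
    main.rs                                      
                                                 
                                                 
                                                 
                                                 
                                                 
                                                 
                                                 
                                                 
                                                 
                                                 
                                                 
                                                 
                                                 
                                                 


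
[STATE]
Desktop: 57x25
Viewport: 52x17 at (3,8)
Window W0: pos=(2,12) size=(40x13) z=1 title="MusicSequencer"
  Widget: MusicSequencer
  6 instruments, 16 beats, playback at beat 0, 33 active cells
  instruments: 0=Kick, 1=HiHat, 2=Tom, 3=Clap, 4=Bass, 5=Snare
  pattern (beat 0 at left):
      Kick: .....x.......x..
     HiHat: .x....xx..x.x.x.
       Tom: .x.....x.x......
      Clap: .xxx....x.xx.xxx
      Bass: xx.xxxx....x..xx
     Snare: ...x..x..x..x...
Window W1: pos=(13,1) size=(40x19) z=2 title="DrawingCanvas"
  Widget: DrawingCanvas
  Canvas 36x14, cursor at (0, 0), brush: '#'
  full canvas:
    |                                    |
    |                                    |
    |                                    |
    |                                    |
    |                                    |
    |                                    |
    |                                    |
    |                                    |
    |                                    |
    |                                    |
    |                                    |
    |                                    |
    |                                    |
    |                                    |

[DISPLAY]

          ┃                                      ┃  
          ┃                                      ┃  
          ┃                                      ┃  
          ┃                                      ┃  
━━━━━━━━━━┃                                      ┃  
 MusicSequ┃                                      ┃  
──────────┃                                      ┃  
      ▼123┃                                      ┃  
  Kick····┃                                      ┃  
 HiHat·█··┃                                      ┃  
   Tom·█··┃                                      ┃  
  Clap·███┗━━━━━━━━━━━━━━━━━━━━━━━━━━━━━━━━━━━━━━┛  
  Bass██·████····█··██                ┃             
 Snare···█··█··█··█···                ┃             
                                      ┃             
                                      ┃             
━━━━━━━━━━━━━━━━━━━━━━━━━━━━━━━━━━━━━━┛             


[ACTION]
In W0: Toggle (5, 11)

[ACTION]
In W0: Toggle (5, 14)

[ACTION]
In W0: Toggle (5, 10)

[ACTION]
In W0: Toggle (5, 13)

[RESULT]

          ┃                                      ┃  
          ┃                                      ┃  
          ┃                                      ┃  
          ┃                                      ┃  
━━━━━━━━━━┃                                      ┃  
 MusicSequ┃                                      ┃  
──────────┃                                      ┃  
      ▼123┃                                      ┃  
  Kick····┃                                      ┃  
 HiHat·█··┃                                      ┃  
   Tom·█··┃                                      ┃  
  Clap·███┗━━━━━━━━━━━━━━━━━━━━━━━━━━━━━━━━━━━━━━┛  
  Bass██·████····█··██                ┃             
 Snare···█··█··██████·                ┃             
                                      ┃             
                                      ┃             
━━━━━━━━━━━━━━━━━━━━━━━━━━━━━━━━━━━━━━┛             


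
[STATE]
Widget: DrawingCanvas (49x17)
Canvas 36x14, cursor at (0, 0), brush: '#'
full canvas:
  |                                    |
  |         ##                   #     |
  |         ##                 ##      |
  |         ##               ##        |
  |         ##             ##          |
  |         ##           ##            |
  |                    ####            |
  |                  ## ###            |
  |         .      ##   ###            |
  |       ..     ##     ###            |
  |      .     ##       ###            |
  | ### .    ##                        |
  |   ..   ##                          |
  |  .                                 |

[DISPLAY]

+                                                
         ##                   #                  
         ##                 ##                   
         ##               ##                     
         ##             ##                       
         ##           ##                         
                    ####                         
                  ## ###                         
         .      ##   ###                         
       ..     ##     ###                         
      .     ##       ###                         
 ### .    ##                                     
   ..   ##                                       
  .                                              
                                                 
                                                 
                                                 


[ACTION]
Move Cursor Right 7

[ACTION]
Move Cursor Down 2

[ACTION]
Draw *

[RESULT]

                                                 
         ##                   #                  
       * ##                 ##                   
         ##               ##                     
         ##             ##                       
         ##           ##                         
                    ####                         
                  ## ###                         
         .      ##   ###                         
       ..     ##     ###                         
      .     ##       ###                         
 ### .    ##                                     
   ..   ##                                       
  .                                              
                                                 
                                                 
                                                 


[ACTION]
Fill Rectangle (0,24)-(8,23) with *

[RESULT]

                       **                        
         ##            **     #                  
       * ##            **   ##                   
         ##            ** ##                     
         ##            **#                       
         ##           #**                        
                    ###**                        
                  ## ##**                        
         .      ##   ##**                        
       ..     ##     ###                         
      .     ##       ###                         
 ### .    ##                                     
   ..   ##                                       
  .                                              
                                                 
                                                 
                                                 


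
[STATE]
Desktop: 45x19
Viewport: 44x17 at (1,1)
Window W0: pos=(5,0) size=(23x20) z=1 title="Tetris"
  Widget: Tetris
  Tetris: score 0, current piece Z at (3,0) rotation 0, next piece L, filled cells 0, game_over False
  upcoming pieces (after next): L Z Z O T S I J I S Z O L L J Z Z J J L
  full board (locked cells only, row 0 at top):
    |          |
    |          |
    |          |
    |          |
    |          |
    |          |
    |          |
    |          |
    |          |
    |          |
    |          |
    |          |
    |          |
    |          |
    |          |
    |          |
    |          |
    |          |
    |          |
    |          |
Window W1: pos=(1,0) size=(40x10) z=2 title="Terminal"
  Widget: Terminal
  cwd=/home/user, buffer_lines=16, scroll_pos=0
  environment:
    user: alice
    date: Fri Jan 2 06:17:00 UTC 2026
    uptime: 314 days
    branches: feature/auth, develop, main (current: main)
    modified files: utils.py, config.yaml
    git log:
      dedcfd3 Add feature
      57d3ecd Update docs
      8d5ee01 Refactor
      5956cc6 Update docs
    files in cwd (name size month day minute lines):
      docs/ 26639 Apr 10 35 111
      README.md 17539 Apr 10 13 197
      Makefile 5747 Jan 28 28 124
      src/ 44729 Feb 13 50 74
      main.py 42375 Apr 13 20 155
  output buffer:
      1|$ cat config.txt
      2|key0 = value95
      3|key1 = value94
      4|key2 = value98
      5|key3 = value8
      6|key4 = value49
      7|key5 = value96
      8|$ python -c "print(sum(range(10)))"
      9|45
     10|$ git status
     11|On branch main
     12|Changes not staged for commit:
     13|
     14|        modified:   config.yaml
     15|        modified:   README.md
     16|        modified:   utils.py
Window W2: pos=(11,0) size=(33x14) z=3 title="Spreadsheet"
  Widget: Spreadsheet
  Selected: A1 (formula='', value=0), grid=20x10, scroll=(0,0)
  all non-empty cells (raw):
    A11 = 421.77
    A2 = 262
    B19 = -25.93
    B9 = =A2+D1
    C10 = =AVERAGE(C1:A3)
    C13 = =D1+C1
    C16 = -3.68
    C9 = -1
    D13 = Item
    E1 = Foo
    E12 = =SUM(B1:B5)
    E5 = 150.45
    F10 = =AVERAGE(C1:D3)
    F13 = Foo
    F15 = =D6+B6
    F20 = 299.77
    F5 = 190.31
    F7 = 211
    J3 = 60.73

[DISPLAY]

┃ Terminal┃ Spreadsheet                   ┃ 
┠─────────┠───────────────────────────────┨ 
┃$ cat con┃A1:                            ┃ 
┃key0 = va┃       A       B       C       ┃ 
┃key1 = va┃-------------------------------┃ 
┃key2 = va┃  1      [0]       0       0   ┃ 
┃key3 = va┃  2      262       0       0   ┃ 
┃key4 = va┃  3        0       0       0   ┃ 
┗━━━━━━━━━┃  4        0       0       0   ┃ 
    ┃     ┃  5        0       0       0   ┃ 
    ┃     ┃  6        0       0       0   ┃ 
    ┃     ┃  7        0       0       0   ┃ 
    ┃     ┗━━━━━━━━━━━━━━━━━━━━━━━━━━━━━━━┛ 
    ┃          │          ┃                 
    ┃          │          ┃                 
    ┃          │          ┃                 
    ┃          │          ┃                 


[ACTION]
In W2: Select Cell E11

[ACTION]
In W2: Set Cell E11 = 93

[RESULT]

┃ Terminal┃ Spreadsheet                   ┃ 
┠─────────┠───────────────────────────────┨ 
┃$ cat con┃E11: 93                        ┃ 
┃key0 = va┃       A       B       C       ┃ 
┃key1 = va┃-------------------------------┃ 
┃key2 = va┃  1        0       0       0   ┃ 
┃key3 = va┃  2      262       0       0   ┃ 
┃key4 = va┃  3        0       0       0   ┃ 
┗━━━━━━━━━┃  4        0       0       0   ┃ 
    ┃     ┃  5        0       0       0   ┃ 
    ┃     ┃  6        0       0       0   ┃ 
    ┃     ┃  7        0       0       0   ┃ 
    ┃     ┗━━━━━━━━━━━━━━━━━━━━━━━━━━━━━━━┛ 
    ┃          │          ┃                 
    ┃          │          ┃                 
    ┃          │          ┃                 
    ┃          │          ┃                 


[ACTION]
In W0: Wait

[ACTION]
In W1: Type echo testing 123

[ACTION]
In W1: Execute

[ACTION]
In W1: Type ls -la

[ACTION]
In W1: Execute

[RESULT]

┃ Terminal┃ Spreadsheet                   ┃ 
┠─────────┠───────────────────────────────┨ 
┃drwxr-xr-┃E11: 93                        ┃ 
┃-rw-r--r-┃       A       B       C       ┃ 
┃-rw-r--r-┃-------------------------------┃ 
┃drwxr-xr-┃  1        0       0       0   ┃ 
┃-rw-r--r-┃  2      262       0       0   ┃ 
┃$ █      ┃  3        0       0       0   ┃ 
┗━━━━━━━━━┃  4        0       0       0   ┃ 
    ┃     ┃  5        0       0       0   ┃ 
    ┃     ┃  6        0       0       0   ┃ 
    ┃     ┃  7        0       0       0   ┃ 
    ┃     ┗━━━━━━━━━━━━━━━━━━━━━━━━━━━━━━━┛ 
    ┃          │          ┃                 
    ┃          │          ┃                 
    ┃          │          ┃                 
    ┃          │          ┃                 


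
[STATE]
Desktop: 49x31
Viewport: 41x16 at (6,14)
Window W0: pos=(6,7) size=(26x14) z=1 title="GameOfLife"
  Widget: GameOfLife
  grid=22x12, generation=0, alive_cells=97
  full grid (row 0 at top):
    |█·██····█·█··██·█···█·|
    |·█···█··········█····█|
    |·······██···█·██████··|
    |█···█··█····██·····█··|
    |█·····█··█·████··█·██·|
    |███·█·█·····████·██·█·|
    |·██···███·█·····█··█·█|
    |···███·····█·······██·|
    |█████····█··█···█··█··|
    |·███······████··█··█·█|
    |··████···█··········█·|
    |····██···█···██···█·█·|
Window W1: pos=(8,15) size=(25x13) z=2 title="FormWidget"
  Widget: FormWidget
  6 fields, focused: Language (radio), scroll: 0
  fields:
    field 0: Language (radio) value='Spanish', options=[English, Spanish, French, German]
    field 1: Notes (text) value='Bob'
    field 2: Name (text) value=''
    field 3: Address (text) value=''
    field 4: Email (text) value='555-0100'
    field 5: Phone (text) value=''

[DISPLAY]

┃█·····█··█·████··█·██·  ┃               
┃█┏━━━━━━━━━━━━━━━━━━━━━━━┓              
┃·┃ FormWidget            ┃              
┃·┠───────────────────────┨              
┃█┃> Language:   ( ) Engli┃              
┃·┃  Notes:      [Bob    ]┃              
┗━┃  Name:       [       ]┃              
  ┃  Address:    [       ]┃              
  ┃  Email:      [555-010]┃              
  ┃  Phone:      [       ]┃              
  ┃                       ┃              
  ┃                       ┃              
  ┃                       ┃              
  ┗━━━━━━━━━━━━━━━━━━━━━━━┛              
                                         
                                         


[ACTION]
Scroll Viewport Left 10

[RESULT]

      ┃█·····█··█·████··█·██·  ┃         
      ┃█┏━━━━━━━━━━━━━━━━━━━━━━━┓        
      ┃·┃ FormWidget            ┃        
      ┃·┠───────────────────────┨        
      ┃█┃> Language:   ( ) Engli┃        
      ┃·┃  Notes:      [Bob    ]┃        
      ┗━┃  Name:       [       ]┃        
        ┃  Address:    [       ]┃        
        ┃  Email:      [555-010]┃        
        ┃  Phone:      [       ]┃        
        ┃                       ┃        
        ┃                       ┃        
        ┃                       ┃        
        ┗━━━━━━━━━━━━━━━━━━━━━━━┛        
                                         
                                         


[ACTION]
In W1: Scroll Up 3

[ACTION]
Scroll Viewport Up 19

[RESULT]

                                         
                                         
                                         
                                         
                                         
                                         
                                         
      ┏━━━━━━━━━━━━━━━━━━━━━━━━┓         
      ┃ GameOfLife             ┃         
      ┠────────────────────────┨         
      ┃Gen: 0                  ┃         
      ┃·█···█··········█····█  ┃         
      ┃·······██···█·██████··  ┃         
      ┃█···█··█····██·····█··  ┃         
      ┃█·····█··█·████··█·██·  ┃         
      ┃█┏━━━━━━━━━━━━━━━━━━━━━━━┓        


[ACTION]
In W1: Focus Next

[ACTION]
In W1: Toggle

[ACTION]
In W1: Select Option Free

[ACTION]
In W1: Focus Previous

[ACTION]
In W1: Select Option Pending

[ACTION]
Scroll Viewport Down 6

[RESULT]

                                         
      ┏━━━━━━━━━━━━━━━━━━━━━━━━┓         
      ┃ GameOfLife             ┃         
      ┠────────────────────────┨         
      ┃Gen: 0                  ┃         
      ┃·█···█··········█····█  ┃         
      ┃·······██···█·██████··  ┃         
      ┃█···█··█····██·····█··  ┃         
      ┃█·····█··█·████··█·██·  ┃         
      ┃█┏━━━━━━━━━━━━━━━━━━━━━━━┓        
      ┃·┃ FormWidget            ┃        
      ┃·┠───────────────────────┨        
      ┃█┃> Language:   ( ) Engli┃        
      ┃·┃  Notes:      [Bob    ]┃        
      ┗━┃  Name:       [       ]┃        
        ┃  Address:    [       ]┃        


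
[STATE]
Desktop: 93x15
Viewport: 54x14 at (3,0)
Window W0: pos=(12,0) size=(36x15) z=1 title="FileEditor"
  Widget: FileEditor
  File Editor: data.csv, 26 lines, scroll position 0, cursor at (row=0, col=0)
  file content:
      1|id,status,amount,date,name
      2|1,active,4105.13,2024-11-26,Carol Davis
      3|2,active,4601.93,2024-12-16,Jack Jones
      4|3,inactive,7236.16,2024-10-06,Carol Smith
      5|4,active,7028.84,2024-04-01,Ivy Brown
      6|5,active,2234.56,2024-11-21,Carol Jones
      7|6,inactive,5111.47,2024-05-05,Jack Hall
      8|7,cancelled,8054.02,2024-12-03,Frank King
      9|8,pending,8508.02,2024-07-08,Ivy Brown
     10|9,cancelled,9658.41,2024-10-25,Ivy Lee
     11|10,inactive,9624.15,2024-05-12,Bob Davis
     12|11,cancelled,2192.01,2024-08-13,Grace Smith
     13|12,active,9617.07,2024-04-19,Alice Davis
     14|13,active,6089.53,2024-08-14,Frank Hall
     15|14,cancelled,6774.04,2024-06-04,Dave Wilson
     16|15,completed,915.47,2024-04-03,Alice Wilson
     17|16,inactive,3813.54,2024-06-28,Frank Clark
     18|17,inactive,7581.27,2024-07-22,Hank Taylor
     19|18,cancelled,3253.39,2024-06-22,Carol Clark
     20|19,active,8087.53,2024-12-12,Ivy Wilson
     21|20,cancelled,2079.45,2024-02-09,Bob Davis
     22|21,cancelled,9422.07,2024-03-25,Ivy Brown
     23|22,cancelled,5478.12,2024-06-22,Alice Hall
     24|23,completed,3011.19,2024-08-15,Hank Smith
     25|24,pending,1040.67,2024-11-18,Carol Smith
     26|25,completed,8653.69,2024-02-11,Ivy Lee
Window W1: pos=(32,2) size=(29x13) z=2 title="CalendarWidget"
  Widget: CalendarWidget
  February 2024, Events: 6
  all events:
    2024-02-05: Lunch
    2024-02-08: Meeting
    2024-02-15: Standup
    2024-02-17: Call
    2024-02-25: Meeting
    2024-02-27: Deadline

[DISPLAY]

         ┏━━━━━━━━━━━━━━━━━━━━━━━━━━━━━━━━━━┓         
         ┃ FileEditor                       ┃         
         ┠───────────────────┏━━━━━━━━━━━━━━━━━━━━━━━━
         ┃█d,status,amount,da┃ CalendarWidget         
         ┃1,active,4105.13,20┠────────────────────────
         ┃2,active,4601.93,20┃       February 2024    
         ┃3,inactive,7236.16,┃Mo Tu We Th Fr Sa Su    
         ┃4,active,7028.84,20┃          1  2  3  4    
         ┃5,active,2234.56,20┃ 5*  6  7  8*  9 10 11  
         ┃6,inactive,5111.47,┃12 13 14 15* 16 17* 18  
         ┃7,cancelled,8054.02┃19 20 21 22 23 24 25*   
         ┃8,pending,8508.02,2┃26 27* 28 29            
         ┃9,cancelled,9658.41┃                        
         ┃10,inactive,9624.15┃                        


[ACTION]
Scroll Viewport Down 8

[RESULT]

         ┃ FileEditor                       ┃         
         ┠───────────────────┏━━━━━━━━━━━━━━━━━━━━━━━━
         ┃█d,status,amount,da┃ CalendarWidget         
         ┃1,active,4105.13,20┠────────────────────────
         ┃2,active,4601.93,20┃       February 2024    
         ┃3,inactive,7236.16,┃Mo Tu We Th Fr Sa Su    
         ┃4,active,7028.84,20┃          1  2  3  4    
         ┃5,active,2234.56,20┃ 5*  6  7  8*  9 10 11  
         ┃6,inactive,5111.47,┃12 13 14 15* 16 17* 18  
         ┃7,cancelled,8054.02┃19 20 21 22 23 24 25*   
         ┃8,pending,8508.02,2┃26 27* 28 29            
         ┃9,cancelled,9658.41┃                        
         ┃10,inactive,9624.15┃                        
         ┗━━━━━━━━━━━━━━━━━━━┗━━━━━━━━━━━━━━━━━━━━━━━━


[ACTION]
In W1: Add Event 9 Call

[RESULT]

         ┃ FileEditor                       ┃         
         ┠───────────────────┏━━━━━━━━━━━━━━━━━━━━━━━━
         ┃█d,status,amount,da┃ CalendarWidget         
         ┃1,active,4105.13,20┠────────────────────────
         ┃2,active,4601.93,20┃       February 2024    
         ┃3,inactive,7236.16,┃Mo Tu We Th Fr Sa Su    
         ┃4,active,7028.84,20┃          1  2  3  4    
         ┃5,active,2234.56,20┃ 5*  6  7  8*  9* 10 11 
         ┃6,inactive,5111.47,┃12 13 14 15* 16 17* 18  
         ┃7,cancelled,8054.02┃19 20 21 22 23 24 25*   
         ┃8,pending,8508.02,2┃26 27* 28 29            
         ┃9,cancelled,9658.41┃                        
         ┃10,inactive,9624.15┃                        
         ┗━━━━━━━━━━━━━━━━━━━┗━━━━━━━━━━━━━━━━━━━━━━━━


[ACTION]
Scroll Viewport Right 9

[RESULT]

┃ FileEditor                       ┃                  
┠───────────────────┏━━━━━━━━━━━━━━━━━━━━━━━━━━━┓     
┃█d,status,amount,da┃ CalendarWidget            ┃     
┃1,active,4105.13,20┠───────────────────────────┨     
┃2,active,4601.93,20┃       February 2024       ┃     
┃3,inactive,7236.16,┃Mo Tu We Th Fr Sa Su       ┃     
┃4,active,7028.84,20┃          1  2  3  4       ┃     
┃5,active,2234.56,20┃ 5*  6  7  8*  9* 10 11    ┃     
┃6,inactive,5111.47,┃12 13 14 15* 16 17* 18     ┃     
┃7,cancelled,8054.02┃19 20 21 22 23 24 25*      ┃     
┃8,pending,8508.02,2┃26 27* 28 29               ┃     
┃9,cancelled,9658.41┃                           ┃     
┃10,inactive,9624.15┃                           ┃     
┗━━━━━━━━━━━━━━━━━━━┗━━━━━━━━━━━━━━━━━━━━━━━━━━━┛     


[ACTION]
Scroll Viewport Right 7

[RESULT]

ditor                       ┃                         
─────────────┏━━━━━━━━━━━━━━━━━━━━━━━━━━━┓            
tus,amount,da┃ CalendarWidget            ┃            
ve,4105.13,20┠───────────────────────────┨            
ve,4601.93,20┃       February 2024       ┃            
tive,7236.16,┃Mo Tu We Th Fr Sa Su       ┃            
ve,7028.84,20┃          1  2  3  4       ┃            
ve,2234.56,20┃ 5*  6  7  8*  9* 10 11    ┃            
tive,5111.47,┃12 13 14 15* 16 17* 18     ┃            
elled,8054.02┃19 20 21 22 23 24 25*      ┃            
ing,8508.02,2┃26 27* 28 29               ┃            
elled,9658.41┃                           ┃            
ctive,9624.15┃                           ┃            
━━━━━━━━━━━━━┗━━━━━━━━━━━━━━━━━━━━━━━━━━━┛            


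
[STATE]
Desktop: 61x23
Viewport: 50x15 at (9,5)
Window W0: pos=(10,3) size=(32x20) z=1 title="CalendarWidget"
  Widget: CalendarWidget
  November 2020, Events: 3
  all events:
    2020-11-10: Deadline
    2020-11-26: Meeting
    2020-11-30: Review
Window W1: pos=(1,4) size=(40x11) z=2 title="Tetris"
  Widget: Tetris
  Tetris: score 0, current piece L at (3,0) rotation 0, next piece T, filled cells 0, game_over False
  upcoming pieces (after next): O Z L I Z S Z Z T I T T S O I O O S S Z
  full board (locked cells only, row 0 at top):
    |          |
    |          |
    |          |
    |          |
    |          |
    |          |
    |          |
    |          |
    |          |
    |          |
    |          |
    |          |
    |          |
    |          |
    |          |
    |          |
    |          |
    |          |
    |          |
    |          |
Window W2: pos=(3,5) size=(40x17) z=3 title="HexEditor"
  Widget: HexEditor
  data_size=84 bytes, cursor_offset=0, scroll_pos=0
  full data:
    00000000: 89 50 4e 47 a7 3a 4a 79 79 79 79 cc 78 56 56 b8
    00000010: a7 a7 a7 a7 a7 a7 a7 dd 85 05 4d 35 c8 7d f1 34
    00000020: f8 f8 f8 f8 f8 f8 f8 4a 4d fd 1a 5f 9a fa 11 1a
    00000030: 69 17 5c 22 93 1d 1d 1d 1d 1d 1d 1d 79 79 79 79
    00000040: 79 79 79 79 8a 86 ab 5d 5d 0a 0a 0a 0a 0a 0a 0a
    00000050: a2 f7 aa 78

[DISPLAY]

━━━━━━━━━━━━━━━━━━━━━━━━━━━━━━━━━┓                
ditor                            ┃                
─────────────────────────────────┨                
000  89 50 4e 47 a7 3a 4a 79  79 ┃                
010  a7 a7 a7 a7 a7 a7 a7 dd  85 ┃                
020  f8 f8 f8 f8 f8 f8 f8 4a  4d ┃                
030  69 17 5c 22 93 1d 1d 1d  1d ┃                
040  79 79 79 79 8a 86 ab 5d  5d ┃                
050  a2 f7 aa 78                 ┃                
                                 ┃                
                                 ┃                
                                 ┃                
                                 ┃                
                                 ┃                
                                 ┃                


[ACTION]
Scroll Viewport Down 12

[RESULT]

000  89 50 4e 47 a7 3a 4a 79  79 ┃                
010  a7 a7 a7 a7 a7 a7 a7 dd  85 ┃                
020  f8 f8 f8 f8 f8 f8 f8 4a  4d ┃                
030  69 17 5c 22 93 1d 1d 1d  1d ┃                
040  79 79 79 79 8a 86 ab 5d  5d ┃                
050  a2 f7 aa 78                 ┃                
                                 ┃                
                                 ┃                
                                 ┃                
                                 ┃                
                                 ┃                
                                 ┃                
                                 ┃                
━━━━━━━━━━━━━━━━━━━━━━━━━━━━━━━━━┛                
 ┗━━━━━━━━━━━━━━━━━━━━━━━━━━━━━━┛                 


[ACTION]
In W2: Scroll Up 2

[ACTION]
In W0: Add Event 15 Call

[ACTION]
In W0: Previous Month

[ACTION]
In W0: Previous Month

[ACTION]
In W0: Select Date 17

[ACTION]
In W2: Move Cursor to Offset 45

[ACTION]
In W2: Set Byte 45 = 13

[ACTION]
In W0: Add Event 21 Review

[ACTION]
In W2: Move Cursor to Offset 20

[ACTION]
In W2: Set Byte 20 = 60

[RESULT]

000  89 50 4e 47 a7 3a 4a 79  79 ┃                
010  a7 a7 a7 a7 60 a7 a7 dd  85 ┃                
020  f8 f8 f8 f8 f8 f8 f8 4a  4d ┃                
030  69 17 5c 22 93 1d 1d 1d  1d ┃                
040  79 79 79 79 8a 86 ab 5d  5d ┃                
050  a2 f7 aa 78                 ┃                
                                 ┃                
                                 ┃                
                                 ┃                
                                 ┃                
                                 ┃                
                                 ┃                
                                 ┃                
━━━━━━━━━━━━━━━━━━━━━━━━━━━━━━━━━┛                
 ┗━━━━━━━━━━━━━━━━━━━━━━━━━━━━━━┛                 
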